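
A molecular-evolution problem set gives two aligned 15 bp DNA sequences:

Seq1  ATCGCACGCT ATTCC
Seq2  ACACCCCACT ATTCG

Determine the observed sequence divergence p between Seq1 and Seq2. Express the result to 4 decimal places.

Differing sites — 2:T/C; 3:C/A; 4:G/C; 6:A/C; 8:G/A; 15:C/G.
There are 6 differences over 15 sites, so p = 6/15 = 0.4000.

0.4000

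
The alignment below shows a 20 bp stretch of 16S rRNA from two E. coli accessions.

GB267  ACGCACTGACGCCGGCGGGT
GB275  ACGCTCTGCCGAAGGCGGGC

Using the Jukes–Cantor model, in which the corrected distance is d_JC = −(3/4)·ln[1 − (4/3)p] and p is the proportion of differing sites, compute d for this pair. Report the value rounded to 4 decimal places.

The sequences differ at positions 5 (A/T), 9 (A/C), 12 (C/A), 13 (C/A), 20 (T/C).
p = 5/20 = 0.250000.
d = −0.75 · ln(1 − (4/3)·0.250000) = −0.75 · ln(0.666667) = −0.75 · (-0.405465) = 0.3041.

0.3041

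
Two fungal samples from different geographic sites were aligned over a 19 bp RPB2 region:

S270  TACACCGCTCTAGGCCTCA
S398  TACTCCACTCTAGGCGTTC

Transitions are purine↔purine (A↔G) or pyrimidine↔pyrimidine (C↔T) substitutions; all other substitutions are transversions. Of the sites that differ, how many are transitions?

The sequences differ at positions 4 (A/T, transversion), 7 (G/A, transition), 16 (C/G, transversion), 18 (C/T, transition), 19 (A/C, transversion).
Of the 5 differences, 2 transitions and 3 transversions, so the answer is 2.

2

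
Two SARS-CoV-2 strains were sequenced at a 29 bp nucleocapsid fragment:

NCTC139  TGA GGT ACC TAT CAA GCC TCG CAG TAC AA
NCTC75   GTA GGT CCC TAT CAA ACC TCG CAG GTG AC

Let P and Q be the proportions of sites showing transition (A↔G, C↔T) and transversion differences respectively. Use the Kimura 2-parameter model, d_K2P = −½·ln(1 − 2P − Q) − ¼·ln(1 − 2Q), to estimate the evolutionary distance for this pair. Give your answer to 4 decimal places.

0.3506

Differing sites — 1:T/G (Tv); 2:G/T (Tv); 7:A/C (Tv); 16:G/A (Ti); 25:T/G (Tv); 26:A/T (Tv); 27:C/G (Tv); 29:A/C (Tv).
Of the 8 differences, 1 transition and 7 transversions over 29 sites: P = 1/29 = 0.034483, Q = 7/29 = 0.241379.
d = −0.5·ln(0.689655) − 0.25·ln(0.517242) = −0.5·(-0.371564) − 0.25·(-0.659244) = 0.3506.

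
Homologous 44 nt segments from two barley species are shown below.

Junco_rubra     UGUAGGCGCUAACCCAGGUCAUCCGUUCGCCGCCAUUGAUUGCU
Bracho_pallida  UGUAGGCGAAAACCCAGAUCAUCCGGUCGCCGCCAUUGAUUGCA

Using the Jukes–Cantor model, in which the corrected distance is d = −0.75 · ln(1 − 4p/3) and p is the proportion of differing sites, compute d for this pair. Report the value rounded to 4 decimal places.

0.1232

Mismatches occur at site 9 (C↔A), site 10 (U↔A), site 18 (G↔A), site 26 (U↔G), site 44 (U↔A).
p = 5/44 = 0.113636.
d = −0.75 · ln(1 − (4/3)·0.113636) = −0.75 · ln(0.848485) = −0.75 · (-0.164303) = 0.1232.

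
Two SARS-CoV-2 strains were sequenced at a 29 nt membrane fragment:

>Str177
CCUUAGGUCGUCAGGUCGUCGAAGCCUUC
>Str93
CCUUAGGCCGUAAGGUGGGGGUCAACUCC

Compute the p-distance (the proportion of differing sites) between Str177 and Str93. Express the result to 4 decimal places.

Mismatches occur at site 8 (U↔C), site 12 (C↔A), site 17 (C↔G), site 19 (U↔G), site 20 (C↔G), site 22 (A↔U), site 23 (A↔C), site 24 (G↔A), site 25 (C↔A), site 28 (U↔C).
There are 10 differences over 29 sites, so p = 10/29 = 0.3448.

0.3448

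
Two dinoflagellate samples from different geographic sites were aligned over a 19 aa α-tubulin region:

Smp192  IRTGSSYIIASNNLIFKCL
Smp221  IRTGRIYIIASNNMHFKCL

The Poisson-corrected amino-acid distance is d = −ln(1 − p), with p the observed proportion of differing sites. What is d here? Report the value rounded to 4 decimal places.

0.2364

Mismatches occur at site 5 (S/R), site 6 (S/I), site 14 (L/M), site 15 (I/H).
p = 4/19 = 0.210526.
d = −ln(1 − 0.210526) = −ln(0.789474) = 0.2364.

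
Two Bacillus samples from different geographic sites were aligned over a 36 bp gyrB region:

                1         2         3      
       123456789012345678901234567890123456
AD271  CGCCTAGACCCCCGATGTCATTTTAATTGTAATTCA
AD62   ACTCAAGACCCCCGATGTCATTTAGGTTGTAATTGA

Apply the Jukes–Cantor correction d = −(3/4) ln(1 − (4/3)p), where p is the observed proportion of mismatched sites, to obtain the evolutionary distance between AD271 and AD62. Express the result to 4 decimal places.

0.2635

The sequences differ at positions 1 (C/A), 2 (G/C), 3 (C/T), 5 (T/A), 24 (T/A), 25 (A/G), 26 (A/G), 35 (C/G).
p = 8/36 = 0.222222.
d = −0.75 · ln(1 − (4/3)·0.222222) = −0.75 · ln(0.703704) = −0.75 · (-0.351397) = 0.2635.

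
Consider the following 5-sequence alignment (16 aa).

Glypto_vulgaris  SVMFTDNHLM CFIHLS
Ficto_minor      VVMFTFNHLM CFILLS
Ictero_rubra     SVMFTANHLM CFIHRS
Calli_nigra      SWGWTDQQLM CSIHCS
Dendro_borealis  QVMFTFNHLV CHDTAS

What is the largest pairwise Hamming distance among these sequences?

Pairwise Hamming distances:
  Glypto_vulgaris vs Ficto_minor: 3
  Glypto_vulgaris vs Ictero_rubra: 2
  Glypto_vulgaris vs Calli_nigra: 7
  Glypto_vulgaris vs Dendro_borealis: 7
  Ficto_minor vs Ictero_rubra: 4
  Ficto_minor vs Calli_nigra: 10
  Ficto_minor vs Dendro_borealis: 6
  Ictero_rubra vs Calli_nigra: 8
  Ictero_rubra vs Dendro_borealis: 7
  Calli_nigra vs Dendro_borealis: 12
The largest is 12, between Calli_nigra and Dendro_borealis.

12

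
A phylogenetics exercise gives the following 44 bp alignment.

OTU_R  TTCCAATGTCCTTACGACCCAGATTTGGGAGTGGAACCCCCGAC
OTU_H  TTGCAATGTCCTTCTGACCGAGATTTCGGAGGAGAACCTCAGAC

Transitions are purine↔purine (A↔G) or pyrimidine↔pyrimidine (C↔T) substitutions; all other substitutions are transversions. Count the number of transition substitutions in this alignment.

Mismatches occur at site 3 (C→G, transversion), site 14 (A→C, transversion), site 15 (C→T, transition), site 20 (C→G, transversion), site 27 (G→C, transversion), site 32 (T→G, transversion), site 33 (G→A, transition), site 39 (C→T, transition), site 41 (C→A, transversion).
Of the 9 differences, 3 transitions and 6 transversions, so the answer is 3.

3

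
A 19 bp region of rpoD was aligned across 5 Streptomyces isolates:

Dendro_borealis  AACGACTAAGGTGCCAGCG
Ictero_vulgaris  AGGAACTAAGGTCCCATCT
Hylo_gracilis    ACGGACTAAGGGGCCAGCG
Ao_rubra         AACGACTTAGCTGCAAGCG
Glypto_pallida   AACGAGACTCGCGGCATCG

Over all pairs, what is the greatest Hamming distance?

12

Pairwise Hamming distances:
  Dendro_borealis vs Ictero_vulgaris: 6
  Dendro_borealis vs Hylo_gracilis: 3
  Dendro_borealis vs Ao_rubra: 3
  Dendro_borealis vs Glypto_pallida: 8
  Ictero_vulgaris vs Hylo_gracilis: 6
  Ictero_vulgaris vs Ao_rubra: 9
  Ictero_vulgaris vs Glypto_pallida: 12
  Hylo_gracilis vs Ao_rubra: 6
  Hylo_gracilis vs Glypto_pallida: 10
  Ao_rubra vs Glypto_pallida: 10
The largest is 12, between Ictero_vulgaris and Glypto_pallida.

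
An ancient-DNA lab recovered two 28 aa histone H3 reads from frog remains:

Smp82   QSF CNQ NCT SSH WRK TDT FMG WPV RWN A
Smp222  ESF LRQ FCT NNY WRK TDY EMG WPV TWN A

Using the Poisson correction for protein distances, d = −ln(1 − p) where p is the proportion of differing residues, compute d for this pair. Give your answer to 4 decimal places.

0.4418

Differing sites — 1:Q/E; 4:C/L; 5:N/R; 7:N/F; 10:S/N; 11:S/N; 12:H/Y; 18:T/Y; 19:F/E; 25:R/T.
p = 10/28 = 0.357143.
d = −ln(1 − 0.357143) = −ln(0.642857) = 0.4418.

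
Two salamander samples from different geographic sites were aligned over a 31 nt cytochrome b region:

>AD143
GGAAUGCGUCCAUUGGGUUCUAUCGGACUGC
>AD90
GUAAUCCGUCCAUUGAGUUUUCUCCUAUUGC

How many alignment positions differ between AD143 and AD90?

8

Differing sites — 2:G/U; 6:G/C; 16:G/A; 20:C/U; 22:A/C; 25:G/C; 26:G/U; 28:C/U.
That gives 8 mismatches out of 31 aligned sites, so the Hamming distance is 8.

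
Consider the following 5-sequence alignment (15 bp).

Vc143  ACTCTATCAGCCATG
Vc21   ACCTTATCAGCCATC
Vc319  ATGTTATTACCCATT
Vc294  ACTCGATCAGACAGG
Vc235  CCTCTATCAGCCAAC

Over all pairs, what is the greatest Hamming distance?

9

Pairwise Hamming distances:
  Vc143 vs Vc21: 3
  Vc143 vs Vc319: 6
  Vc143 vs Vc294: 3
  Vc143 vs Vc235: 3
  Vc21 vs Vc319: 5
  Vc21 vs Vc294: 6
  Vc21 vs Vc235: 4
  Vc319 vs Vc294: 9
  Vc319 vs Vc235: 8
  Vc294 vs Vc235: 5
The largest is 9, between Vc319 and Vc294.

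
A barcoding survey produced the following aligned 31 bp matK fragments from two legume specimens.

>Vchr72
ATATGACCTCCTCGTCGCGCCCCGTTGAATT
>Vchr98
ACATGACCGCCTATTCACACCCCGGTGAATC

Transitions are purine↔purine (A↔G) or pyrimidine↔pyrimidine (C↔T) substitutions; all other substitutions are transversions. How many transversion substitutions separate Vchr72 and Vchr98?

Mismatches occur at site 2 (T↔C, transition), site 9 (T↔G, transversion), site 13 (C↔A, transversion), site 14 (G↔T, transversion), site 17 (G↔A, transition), site 19 (G↔A, transition), site 25 (T↔G, transversion), site 31 (T↔C, transition).
Of the 8 differences, 4 transitions and 4 transversions, so the answer is 4.

4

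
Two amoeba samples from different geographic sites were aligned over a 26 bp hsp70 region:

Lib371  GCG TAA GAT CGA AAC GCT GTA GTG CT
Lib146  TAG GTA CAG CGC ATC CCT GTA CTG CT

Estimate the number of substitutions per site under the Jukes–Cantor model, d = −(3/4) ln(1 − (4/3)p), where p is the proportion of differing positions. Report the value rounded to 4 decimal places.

The sequences differ at positions 1 (G/T), 2 (C/A), 4 (T/G), 5 (A/T), 7 (G/C), 9 (T/G), 12 (A/C), 14 (A/T), 16 (G/C), 22 (G/C).
p = 10/26 = 0.384615.
d = −0.75 · ln(1 − (4/3)·0.384615) = −0.75 · ln(0.487180) = −0.75 · (-0.719122) = 0.5393.

0.5393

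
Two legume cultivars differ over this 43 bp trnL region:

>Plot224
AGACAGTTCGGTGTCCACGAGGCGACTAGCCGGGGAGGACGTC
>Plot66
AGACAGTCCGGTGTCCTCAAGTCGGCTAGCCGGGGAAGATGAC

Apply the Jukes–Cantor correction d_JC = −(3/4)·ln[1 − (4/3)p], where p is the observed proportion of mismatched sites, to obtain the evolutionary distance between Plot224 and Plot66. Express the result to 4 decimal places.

Mismatches occur at site 8 (T→C), site 17 (A→T), site 19 (G→A), site 22 (G→T), site 25 (A→G), site 37 (G→A), site 40 (C→T), site 42 (T→A).
p = 8/43 = 0.186047.
d = −0.75 · ln(1 − (4/3)·0.186047) = −0.75 · ln(0.751937) = −0.75 · (-0.285103) = 0.2138.

0.2138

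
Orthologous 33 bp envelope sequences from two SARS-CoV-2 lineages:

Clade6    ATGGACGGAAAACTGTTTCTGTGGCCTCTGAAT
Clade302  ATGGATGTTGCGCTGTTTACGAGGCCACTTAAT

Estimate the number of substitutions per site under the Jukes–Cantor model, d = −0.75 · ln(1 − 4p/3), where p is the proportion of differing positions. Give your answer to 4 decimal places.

Differing sites — 6:C/T; 8:G/T; 9:A/T; 10:A/G; 11:A/C; 12:A/G; 19:C/A; 20:T/C; 22:T/A; 27:T/A; 30:G/T.
p = 11/33 = 0.333333.
d = −0.75 · ln(1 − (4/3)·0.333333) = −0.75 · ln(0.555556) = −0.75 · (-0.587786) = 0.4408.

0.4408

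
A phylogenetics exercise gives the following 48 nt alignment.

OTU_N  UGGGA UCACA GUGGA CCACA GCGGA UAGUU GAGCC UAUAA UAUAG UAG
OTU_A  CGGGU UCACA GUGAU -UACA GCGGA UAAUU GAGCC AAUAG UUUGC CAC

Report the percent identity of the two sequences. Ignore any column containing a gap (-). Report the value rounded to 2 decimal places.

Excluding the 1 gap column leaves 47 comparable sites.
Mismatches occur at site 1 (U→C), site 5 (A→U), site 14 (G→A), site 15 (A→U), site 17 (C→U), site 28 (G→A), site 36 (U→A), site 40 (A→G), site 42 (A→U), site 44 (A→G), site 45 (G→C), site 46 (U→C), site 48 (G→C).
34 of the 47 comparable sites match, so the percent identity is 34/47 × 100 = 72.34%.

72.34%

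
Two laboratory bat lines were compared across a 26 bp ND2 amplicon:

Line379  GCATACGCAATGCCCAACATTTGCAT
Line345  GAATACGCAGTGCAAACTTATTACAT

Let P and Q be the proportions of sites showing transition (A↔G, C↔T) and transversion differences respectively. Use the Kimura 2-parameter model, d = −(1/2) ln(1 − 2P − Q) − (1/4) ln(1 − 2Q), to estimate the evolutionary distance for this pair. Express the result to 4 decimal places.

Differing sites — 2:C/A (Tv); 10:A/G (Ti); 14:C/A (Tv); 15:C/A (Tv); 17:A/C (Tv); 18:C/T (Ti); 19:A/T (Tv); 20:T/A (Tv); 23:G/A (Ti).
Of the 9 differences, 3 transitions and 6 transversions over 26 sites: P = 3/26 = 0.115385, Q = 6/26 = 0.230769.
d = −0.5·ln(0.538461) − 0.25·ln(0.538462) = −0.5·(-0.619040) − 0.25·(-0.619038) = 0.4643.

0.4643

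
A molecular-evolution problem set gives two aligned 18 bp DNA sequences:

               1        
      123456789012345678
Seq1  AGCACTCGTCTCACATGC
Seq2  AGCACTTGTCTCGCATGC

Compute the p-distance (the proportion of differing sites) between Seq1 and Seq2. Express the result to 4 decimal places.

Differing sites — 7:C/T; 13:A/G.
There are 2 differences over 18 sites, so p = 2/18 = 0.1111.

0.1111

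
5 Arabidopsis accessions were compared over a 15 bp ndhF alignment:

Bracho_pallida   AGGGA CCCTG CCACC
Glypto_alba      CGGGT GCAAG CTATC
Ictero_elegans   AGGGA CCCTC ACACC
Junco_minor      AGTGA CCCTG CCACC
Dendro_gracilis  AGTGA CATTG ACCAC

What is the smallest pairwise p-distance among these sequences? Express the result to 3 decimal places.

Pairwise Hamming distances:
  Bracho_pallida vs Glypto_alba: 7
  Bracho_pallida vs Ictero_elegans: 2
  Bracho_pallida vs Junco_minor: 1
  Bracho_pallida vs Dendro_gracilis: 6
  Glypto_alba vs Ictero_elegans: 9
  Glypto_alba vs Junco_minor: 8
  Glypto_alba vs Dendro_gracilis: 11
  Ictero_elegans vs Junco_minor: 3
  Ictero_elegans vs Dendro_gracilis: 6
  Junco_minor vs Dendro_gracilis: 5
The smallest is 1 mismatch, between Bracho_pallida and Junco_minor; p = 1/15 = 0.067.

0.067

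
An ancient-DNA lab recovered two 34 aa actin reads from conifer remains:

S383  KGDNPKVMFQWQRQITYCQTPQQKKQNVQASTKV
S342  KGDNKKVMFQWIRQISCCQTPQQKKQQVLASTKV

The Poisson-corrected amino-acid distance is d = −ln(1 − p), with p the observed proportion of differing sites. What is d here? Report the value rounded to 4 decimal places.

The sequences differ at positions 5 (P/K), 12 (Q/I), 16 (T/S), 17 (Y/C), 27 (N/Q), 29 (Q/L).
p = 6/34 = 0.176471.
d = −ln(1 − 0.176471) = −ln(0.823529) = 0.1942.

0.1942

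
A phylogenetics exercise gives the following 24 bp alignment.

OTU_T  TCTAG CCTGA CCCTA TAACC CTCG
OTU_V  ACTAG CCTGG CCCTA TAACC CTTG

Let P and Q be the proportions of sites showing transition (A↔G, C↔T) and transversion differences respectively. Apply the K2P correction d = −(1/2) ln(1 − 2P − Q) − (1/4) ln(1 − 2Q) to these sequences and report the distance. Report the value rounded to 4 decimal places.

Mismatches occur at site 1 (T↔A, transversion), site 10 (A↔G, transition), site 23 (C↔T, transition).
Of the 3 differences, 2 transitions and 1 transversion over 24 sites: P = 2/24 = 0.083333, Q = 1/24 = 0.041667.
d = −0.5·ln(0.791667) − 0.25·ln(0.916666) = −0.5·(-0.233614) − 0.25·(-0.087012) = 0.1386.

0.1386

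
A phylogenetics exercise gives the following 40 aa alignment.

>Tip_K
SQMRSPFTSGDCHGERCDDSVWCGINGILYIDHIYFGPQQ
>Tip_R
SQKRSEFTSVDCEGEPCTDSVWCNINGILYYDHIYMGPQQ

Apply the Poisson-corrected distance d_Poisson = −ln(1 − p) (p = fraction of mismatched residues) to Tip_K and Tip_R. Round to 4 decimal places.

The sequences differ at positions 3 (M/K), 6 (P/E), 10 (G/V), 13 (H/E), 16 (R/P), 18 (D/T), 24 (G/N), 31 (I/Y), 36 (F/M).
p = 9/40 = 0.225000.
d = −ln(1 − 0.225000) = −ln(0.775000) = 0.2549.

0.2549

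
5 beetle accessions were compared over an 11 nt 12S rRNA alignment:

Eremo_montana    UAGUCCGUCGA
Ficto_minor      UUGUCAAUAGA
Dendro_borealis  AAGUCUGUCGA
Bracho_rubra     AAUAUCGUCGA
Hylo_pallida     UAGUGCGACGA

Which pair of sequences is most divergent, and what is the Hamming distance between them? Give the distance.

8

Pairwise Hamming distances:
  Eremo_montana vs Ficto_minor: 4
  Eremo_montana vs Dendro_borealis: 2
  Eremo_montana vs Bracho_rubra: 4
  Eremo_montana vs Hylo_pallida: 2
  Ficto_minor vs Dendro_borealis: 5
  Ficto_minor vs Bracho_rubra: 8
  Ficto_minor vs Hylo_pallida: 6
  Dendro_borealis vs Bracho_rubra: 4
  Dendro_borealis vs Hylo_pallida: 4
  Bracho_rubra vs Hylo_pallida: 5
The largest is 8, between Ficto_minor and Bracho_rubra.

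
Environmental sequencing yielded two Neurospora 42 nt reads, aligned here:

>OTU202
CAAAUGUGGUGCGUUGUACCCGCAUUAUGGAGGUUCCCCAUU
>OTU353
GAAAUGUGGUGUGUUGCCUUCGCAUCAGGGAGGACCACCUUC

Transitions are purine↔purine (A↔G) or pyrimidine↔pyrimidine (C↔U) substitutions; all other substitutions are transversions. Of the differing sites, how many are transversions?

The sequences differ at positions 1 (C/G, transversion), 12 (C/U, transition), 17 (U/C, transition), 18 (A/C, transversion), 19 (C/U, transition), 20 (C/U, transition), 26 (U/C, transition), 28 (U/G, transversion), 34 (U/A, transversion), 35 (U/C, transition), 37 (C/A, transversion), 40 (A/U, transversion), 42 (U/C, transition).
Of the 13 differences, 7 transitions and 6 transversions, so the answer is 6.

6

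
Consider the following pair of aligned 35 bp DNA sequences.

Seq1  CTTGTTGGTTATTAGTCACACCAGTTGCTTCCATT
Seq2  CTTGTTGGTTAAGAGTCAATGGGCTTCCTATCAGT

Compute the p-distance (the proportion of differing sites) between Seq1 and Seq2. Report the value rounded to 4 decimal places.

The sequences differ at positions 12 (T/A), 13 (T/G), 19 (C/A), 20 (A/T), 21 (C/G), 22 (C/G), 23 (A/G), 24 (G/C), 27 (G/C), 30 (T/A), 31 (C/T), 34 (T/G).
There are 12 differences over 35 sites, so p = 12/35 = 0.3429.

0.3429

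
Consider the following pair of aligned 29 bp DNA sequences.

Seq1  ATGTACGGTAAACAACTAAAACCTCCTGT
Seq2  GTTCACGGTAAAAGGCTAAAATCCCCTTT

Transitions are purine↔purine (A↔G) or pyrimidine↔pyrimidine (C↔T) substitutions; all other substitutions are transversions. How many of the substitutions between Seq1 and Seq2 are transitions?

6

Mismatches occur at site 1 (A/G, transition), site 3 (G/T, transversion), site 4 (T/C, transition), site 13 (C/A, transversion), site 14 (A/G, transition), site 15 (A/G, transition), site 22 (C/T, transition), site 24 (T/C, transition), site 28 (G/T, transversion).
Of the 9 differences, 6 transitions and 3 transversions, so the answer is 6.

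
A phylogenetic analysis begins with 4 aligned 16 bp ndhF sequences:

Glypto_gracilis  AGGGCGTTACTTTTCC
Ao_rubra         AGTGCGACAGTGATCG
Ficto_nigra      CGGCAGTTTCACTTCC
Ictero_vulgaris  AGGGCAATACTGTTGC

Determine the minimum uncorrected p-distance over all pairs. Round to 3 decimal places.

Pairwise Hamming distances:
  Glypto_gracilis vs Ao_rubra: 7
  Glypto_gracilis vs Ficto_nigra: 6
  Glypto_gracilis vs Ictero_vulgaris: 4
  Ao_rubra vs Ficto_nigra: 12
  Ao_rubra vs Ictero_vulgaris: 7
  Ficto_nigra vs Ictero_vulgaris: 9
The smallest is 4 mismatches, between Glypto_gracilis and Ictero_vulgaris; p = 4/16 = 0.250.

0.250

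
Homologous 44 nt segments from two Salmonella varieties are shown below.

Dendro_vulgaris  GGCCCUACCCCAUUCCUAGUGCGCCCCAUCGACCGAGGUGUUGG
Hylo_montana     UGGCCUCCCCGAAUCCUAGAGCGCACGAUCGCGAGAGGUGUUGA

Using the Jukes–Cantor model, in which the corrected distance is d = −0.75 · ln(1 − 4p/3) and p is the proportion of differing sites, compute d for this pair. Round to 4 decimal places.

Mismatches occur at site 1 (G→U), site 3 (C→G), site 7 (A→C), site 11 (C→G), site 13 (U→A), site 20 (U→A), site 25 (C→A), site 27 (C→G), site 32 (A→C), site 33 (C→G), site 34 (C→A), site 44 (G→A).
p = 12/44 = 0.272727.
d = −0.75 · ln(1 − (4/3)·0.272727) = −0.75 · ln(0.636364) = −0.75 · (-0.451985) = 0.3390.

0.3390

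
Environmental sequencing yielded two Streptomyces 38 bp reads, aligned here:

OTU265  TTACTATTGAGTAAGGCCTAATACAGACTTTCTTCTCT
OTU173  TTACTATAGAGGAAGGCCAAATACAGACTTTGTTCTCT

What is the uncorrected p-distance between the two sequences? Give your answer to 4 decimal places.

Mismatches occur at site 8 (T→A), site 12 (T→G), site 19 (T→A), site 32 (C→G).
There are 4 differences over 38 sites, so p = 4/38 = 0.1053.

0.1053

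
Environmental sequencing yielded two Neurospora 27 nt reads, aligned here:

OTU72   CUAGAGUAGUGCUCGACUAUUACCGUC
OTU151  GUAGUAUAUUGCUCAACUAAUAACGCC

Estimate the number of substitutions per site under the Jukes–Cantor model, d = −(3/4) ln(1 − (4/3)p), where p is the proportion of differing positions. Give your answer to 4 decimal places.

Mismatches occur at site 1 (C↔G), site 5 (A↔U), site 6 (G↔A), site 9 (G↔U), site 15 (G↔A), site 20 (U↔A), site 23 (C↔A), site 26 (U↔C).
p = 8/27 = 0.296296.
d = −0.75 · ln(1 − (4/3)·0.296296) = −0.75 · ln(0.604939) = −0.75 · (-0.502628) = 0.3770.

0.3770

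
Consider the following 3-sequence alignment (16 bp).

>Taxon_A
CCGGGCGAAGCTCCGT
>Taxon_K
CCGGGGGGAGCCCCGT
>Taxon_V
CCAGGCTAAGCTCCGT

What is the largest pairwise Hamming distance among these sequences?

Pairwise Hamming distances:
  Taxon_A vs Taxon_K: 3
  Taxon_A vs Taxon_V: 2
  Taxon_K vs Taxon_V: 5
The largest is 5, between Taxon_K and Taxon_V.

5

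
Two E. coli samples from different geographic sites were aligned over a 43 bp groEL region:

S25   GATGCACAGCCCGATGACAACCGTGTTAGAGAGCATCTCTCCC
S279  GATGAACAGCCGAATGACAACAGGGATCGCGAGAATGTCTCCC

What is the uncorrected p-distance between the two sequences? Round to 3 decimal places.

Differing sites — 5:C/A; 12:C/G; 13:G/A; 22:C/A; 24:T/G; 26:T/A; 28:A/C; 30:A/C; 34:C/A; 37:C/G.
There are 10 differences over 43 sites, so p = 10/43 = 0.233.

0.233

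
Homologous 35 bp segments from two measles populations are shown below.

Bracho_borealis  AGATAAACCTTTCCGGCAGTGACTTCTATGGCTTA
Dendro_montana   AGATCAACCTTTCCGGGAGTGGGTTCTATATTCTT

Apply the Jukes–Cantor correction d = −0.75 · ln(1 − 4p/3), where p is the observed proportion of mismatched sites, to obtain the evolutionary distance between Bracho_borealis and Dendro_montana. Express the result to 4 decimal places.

The sequences differ at positions 5 (A/C), 17 (C/G), 22 (A/G), 23 (C/G), 30 (G/A), 31 (G/T), 32 (C/T), 33 (T/C), 35 (A/T).
p = 9/35 = 0.257143.
d = −0.75 · ln(1 − (4/3)·0.257143) = −0.75 · ln(0.657143) = −0.75 · (-0.419854) = 0.3149.

0.3149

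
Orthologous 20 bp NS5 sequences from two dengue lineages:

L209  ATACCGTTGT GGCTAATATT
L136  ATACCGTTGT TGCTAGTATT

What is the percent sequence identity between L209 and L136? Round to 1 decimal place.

The sequences differ at positions 11 (G/T), 16 (A/G).
18 of the 20 sites match, so the percent identity is 18/20 × 100 = 90.0%.

90.0%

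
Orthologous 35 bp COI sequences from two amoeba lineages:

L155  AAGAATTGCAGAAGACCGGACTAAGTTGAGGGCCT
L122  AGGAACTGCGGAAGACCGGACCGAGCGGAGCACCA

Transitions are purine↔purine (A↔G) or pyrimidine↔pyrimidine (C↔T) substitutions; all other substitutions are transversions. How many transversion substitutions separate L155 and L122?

3

The sequences differ at positions 2 (A/G, transition), 6 (T/C, transition), 10 (A/G, transition), 22 (T/C, transition), 23 (A/G, transition), 26 (T/C, transition), 27 (T/G, transversion), 31 (G/C, transversion), 32 (G/A, transition), 35 (T/A, transversion).
Of the 10 differences, 7 transitions and 3 transversions, so the answer is 3.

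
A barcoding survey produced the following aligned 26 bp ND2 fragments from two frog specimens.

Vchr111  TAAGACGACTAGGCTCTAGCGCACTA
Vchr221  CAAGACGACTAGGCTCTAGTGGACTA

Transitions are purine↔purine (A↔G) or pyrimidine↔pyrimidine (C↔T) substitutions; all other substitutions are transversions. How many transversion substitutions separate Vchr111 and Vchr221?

Mismatches occur at site 1 (T→C, transition), site 20 (C→T, transition), site 22 (C→G, transversion).
Of the 3 differences, 2 transitions and 1 transversion, so the answer is 1.

1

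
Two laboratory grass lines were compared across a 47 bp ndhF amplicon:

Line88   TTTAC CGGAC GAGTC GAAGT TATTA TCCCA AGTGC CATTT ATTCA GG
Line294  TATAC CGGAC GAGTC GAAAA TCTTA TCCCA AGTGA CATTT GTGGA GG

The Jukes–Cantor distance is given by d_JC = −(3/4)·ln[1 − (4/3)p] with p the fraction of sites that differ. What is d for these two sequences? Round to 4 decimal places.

0.1931

The sequences differ at positions 2 (T/A), 19 (G/A), 20 (T/A), 22 (A/C), 35 (C/A), 41 (A/G), 43 (T/G), 44 (C/G).
p = 8/47 = 0.170213.
d = −0.75 · ln(1 − (4/3)·0.170213) = −0.75 · ln(0.773049) = −0.75 · (-0.257413) = 0.1931.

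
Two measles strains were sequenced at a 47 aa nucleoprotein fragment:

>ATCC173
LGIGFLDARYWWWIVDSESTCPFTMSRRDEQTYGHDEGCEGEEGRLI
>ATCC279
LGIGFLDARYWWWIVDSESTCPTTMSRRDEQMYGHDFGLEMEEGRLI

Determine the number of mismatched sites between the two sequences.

5

The sequences differ at positions 23 (F/T), 32 (T/M), 37 (E/F), 39 (C/L), 41 (G/M).
That gives 5 mismatches out of 47 aligned sites, so the Hamming distance is 5.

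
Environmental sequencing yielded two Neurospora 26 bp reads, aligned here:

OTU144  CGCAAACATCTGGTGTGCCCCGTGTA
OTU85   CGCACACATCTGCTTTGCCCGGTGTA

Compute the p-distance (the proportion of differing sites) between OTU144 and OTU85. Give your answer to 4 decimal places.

Differing sites — 5:A/C; 13:G/C; 15:G/T; 21:C/G.
There are 4 differences over 26 sites, so p = 4/26 = 0.1538.

0.1538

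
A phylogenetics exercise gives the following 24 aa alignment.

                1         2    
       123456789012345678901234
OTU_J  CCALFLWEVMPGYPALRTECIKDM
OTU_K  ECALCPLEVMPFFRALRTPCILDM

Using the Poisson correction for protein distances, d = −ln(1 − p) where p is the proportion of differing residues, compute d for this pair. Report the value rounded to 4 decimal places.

0.4700

Mismatches occur at site 1 (C→E), site 5 (F→C), site 6 (L→P), site 7 (W→L), site 12 (G→F), site 13 (Y→F), site 14 (P→R), site 19 (E→P), site 22 (K→L).
p = 9/24 = 0.375000.
d = −ln(1 − 0.375000) = −ln(0.625000) = 0.4700.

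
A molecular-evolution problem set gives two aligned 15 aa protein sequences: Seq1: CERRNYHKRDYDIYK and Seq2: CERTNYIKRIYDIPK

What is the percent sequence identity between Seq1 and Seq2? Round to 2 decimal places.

Differing sites — 4:R/T; 7:H/I; 10:D/I; 14:Y/P.
11 of the 15 sites match, so the percent identity is 11/15 × 100 = 73.33%.

73.33%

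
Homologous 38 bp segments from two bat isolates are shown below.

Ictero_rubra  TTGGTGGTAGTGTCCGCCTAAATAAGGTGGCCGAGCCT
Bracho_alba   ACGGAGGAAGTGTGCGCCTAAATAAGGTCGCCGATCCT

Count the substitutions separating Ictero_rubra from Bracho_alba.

Differing sites — 1:T/A; 2:T/C; 5:T/A; 8:T/A; 14:C/G; 29:G/C; 35:G/T.
That gives 7 mismatches out of 38 aligned sites, so the Hamming distance is 7.

7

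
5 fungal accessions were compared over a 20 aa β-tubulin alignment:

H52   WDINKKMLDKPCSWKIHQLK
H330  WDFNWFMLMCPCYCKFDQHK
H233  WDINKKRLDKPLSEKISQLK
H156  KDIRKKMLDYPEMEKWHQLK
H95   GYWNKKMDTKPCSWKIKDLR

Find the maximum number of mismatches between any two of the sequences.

15

Pairwise Hamming distances:
  H52 vs H330: 10
  H52 vs H233: 4
  H52 vs H156: 7
  H52 vs H95: 8
  H330 vs H233: 12
  H330 vs H156: 13
  H330 vs H95: 15
  H233 vs H156: 8
  H233 vs H95: 11
  H156 vs H95: 14
The largest is 15, between H330 and H95.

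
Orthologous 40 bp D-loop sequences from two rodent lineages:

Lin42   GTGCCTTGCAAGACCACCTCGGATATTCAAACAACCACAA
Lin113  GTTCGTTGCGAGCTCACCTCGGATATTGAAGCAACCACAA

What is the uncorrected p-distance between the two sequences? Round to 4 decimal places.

0.1750

Differing sites — 3:G/T; 5:C/G; 10:A/G; 13:A/C; 14:C/T; 28:C/G; 31:A/G.
There are 7 differences over 40 sites, so p = 7/40 = 0.1750.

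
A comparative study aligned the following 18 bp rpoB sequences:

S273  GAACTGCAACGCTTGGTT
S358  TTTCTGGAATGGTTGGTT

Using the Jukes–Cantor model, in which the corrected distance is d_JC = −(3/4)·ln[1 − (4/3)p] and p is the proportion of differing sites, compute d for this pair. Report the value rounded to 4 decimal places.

The sequences differ at positions 1 (G/T), 2 (A/T), 3 (A/T), 7 (C/G), 10 (C/T), 12 (C/G).
p = 6/18 = 0.333333.
d = −0.75 · ln(1 − (4/3)·0.333333) = −0.75 · ln(0.555556) = −0.75 · (-0.587786) = 0.4408.

0.4408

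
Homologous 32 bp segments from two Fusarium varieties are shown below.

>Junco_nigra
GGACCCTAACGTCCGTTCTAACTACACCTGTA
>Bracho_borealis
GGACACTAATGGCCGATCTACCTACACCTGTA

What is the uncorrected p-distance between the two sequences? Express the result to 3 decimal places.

The sequences differ at positions 5 (C/A), 10 (C/T), 12 (T/G), 16 (T/A), 21 (A/C).
There are 5 differences over 32 sites, so p = 5/32 = 0.156.

0.156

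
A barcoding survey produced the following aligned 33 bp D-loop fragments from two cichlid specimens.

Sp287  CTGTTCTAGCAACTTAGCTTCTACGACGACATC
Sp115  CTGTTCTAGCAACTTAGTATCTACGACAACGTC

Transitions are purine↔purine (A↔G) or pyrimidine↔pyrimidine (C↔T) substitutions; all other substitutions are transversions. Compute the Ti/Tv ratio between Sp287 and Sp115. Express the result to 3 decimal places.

3.000

Differing sites — 18:C/T (Ti); 19:T/A (Tv); 28:G/A (Ti); 31:A/G (Ti).
Of the 4 differences, 3 transitions and 1 transversion, so Ti/Tv = 3/1 = 3.000.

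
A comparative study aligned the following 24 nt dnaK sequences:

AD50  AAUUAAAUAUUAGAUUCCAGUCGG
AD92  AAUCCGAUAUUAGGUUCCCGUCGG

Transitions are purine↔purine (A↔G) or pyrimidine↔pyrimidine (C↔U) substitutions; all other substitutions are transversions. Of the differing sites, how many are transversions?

2

The sequences differ at positions 4 (U/C, transition), 5 (A/C, transversion), 6 (A/G, transition), 14 (A/G, transition), 19 (A/C, transversion).
Of the 5 differences, 3 transitions and 2 transversions, so the answer is 2.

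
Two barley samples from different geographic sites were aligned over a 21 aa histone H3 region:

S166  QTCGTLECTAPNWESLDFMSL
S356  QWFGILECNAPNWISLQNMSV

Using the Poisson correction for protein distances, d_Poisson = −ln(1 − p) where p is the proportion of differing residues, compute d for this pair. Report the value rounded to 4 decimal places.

0.4796

The sequences differ at positions 2 (T/W), 3 (C/F), 5 (T/I), 9 (T/N), 14 (E/I), 17 (D/Q), 18 (F/N), 21 (L/V).
p = 8/21 = 0.380952.
d = −ln(1 − 0.380952) = −ln(0.619048) = 0.4796.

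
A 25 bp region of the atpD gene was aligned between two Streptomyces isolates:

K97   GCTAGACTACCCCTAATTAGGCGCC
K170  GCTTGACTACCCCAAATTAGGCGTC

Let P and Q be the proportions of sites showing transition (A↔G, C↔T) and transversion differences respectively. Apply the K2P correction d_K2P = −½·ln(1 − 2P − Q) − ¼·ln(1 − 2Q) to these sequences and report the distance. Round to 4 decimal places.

0.1308

Mismatches occur at site 4 (A/T, transversion), site 14 (T/A, transversion), site 24 (C/T, transition).
Of the 3 differences, 1 transition and 2 transversions over 25 sites: P = 1/25 = 0.040000, Q = 2/25 = 0.080000.
d = −0.5·ln(0.840000) − 0.25·ln(0.840000) = −0.5·(-0.174353) − 0.25·(-0.174353) = 0.1308.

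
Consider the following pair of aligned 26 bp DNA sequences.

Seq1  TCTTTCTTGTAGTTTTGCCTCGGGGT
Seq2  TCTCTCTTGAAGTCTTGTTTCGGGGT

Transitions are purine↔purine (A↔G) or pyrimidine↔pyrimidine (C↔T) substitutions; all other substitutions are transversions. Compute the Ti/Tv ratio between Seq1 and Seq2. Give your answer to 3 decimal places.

Differing sites — 4:T/C (Ti); 10:T/A (Tv); 14:T/C (Ti); 18:C/T (Ti); 19:C/T (Ti).
Of the 5 differences, 4 transitions and 1 transversion, so Ti/Tv = 4/1 = 4.000.

4.000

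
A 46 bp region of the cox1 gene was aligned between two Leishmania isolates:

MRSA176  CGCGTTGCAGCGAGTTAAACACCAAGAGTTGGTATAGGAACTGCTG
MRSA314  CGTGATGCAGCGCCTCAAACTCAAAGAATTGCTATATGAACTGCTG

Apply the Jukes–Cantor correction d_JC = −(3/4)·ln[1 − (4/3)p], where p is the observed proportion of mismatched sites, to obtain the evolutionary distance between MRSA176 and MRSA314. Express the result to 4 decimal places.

The sequences differ at positions 3 (C/T), 5 (T/A), 13 (A/C), 14 (G/C), 16 (T/C), 21 (A/T), 23 (C/A), 28 (G/A), 32 (G/C), 37 (G/T).
p = 10/46 = 0.217391.
d = −0.75 · ln(1 − (4/3)·0.217391) = −0.75 · ln(0.710145) = −0.75 · (-0.342286) = 0.2567.

0.2567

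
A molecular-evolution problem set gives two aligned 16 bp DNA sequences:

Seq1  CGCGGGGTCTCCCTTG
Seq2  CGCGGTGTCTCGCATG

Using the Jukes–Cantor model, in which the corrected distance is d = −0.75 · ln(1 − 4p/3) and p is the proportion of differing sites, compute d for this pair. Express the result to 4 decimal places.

Mismatches occur at site 6 (G/T), site 12 (C/G), site 14 (T/A).
p = 3/16 = 0.187500.
d = −0.75 · ln(1 − (4/3)·0.187500) = −0.75 · ln(0.750000) = −0.75 · (-0.287682) = 0.2158.

0.2158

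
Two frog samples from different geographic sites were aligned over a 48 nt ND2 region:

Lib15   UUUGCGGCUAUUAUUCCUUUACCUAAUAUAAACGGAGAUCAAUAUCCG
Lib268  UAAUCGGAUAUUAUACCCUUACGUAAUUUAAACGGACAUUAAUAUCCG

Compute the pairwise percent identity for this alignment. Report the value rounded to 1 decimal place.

79.2%

Mismatches occur at site 2 (U→A), site 3 (U→A), site 4 (G→U), site 8 (C→A), site 15 (U→A), site 18 (U→C), site 23 (C→G), site 28 (A→U), site 37 (G→C), site 40 (C→U).
38 of the 48 sites match, so the percent identity is 38/48 × 100 = 79.2%.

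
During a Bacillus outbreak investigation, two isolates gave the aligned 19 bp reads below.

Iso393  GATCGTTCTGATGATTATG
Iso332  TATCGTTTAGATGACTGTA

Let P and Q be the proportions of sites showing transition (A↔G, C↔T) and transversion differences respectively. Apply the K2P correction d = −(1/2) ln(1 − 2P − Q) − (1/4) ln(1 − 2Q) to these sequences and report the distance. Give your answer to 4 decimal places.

0.4327

The sequences differ at positions 1 (G/T, transversion), 8 (C/T, transition), 9 (T/A, transversion), 15 (T/C, transition), 17 (A/G, transition), 19 (G/A, transition).
Of the 6 differences, 4 transitions and 2 transversions over 19 sites: P = 4/19 = 0.210526, Q = 2/19 = 0.105263.
d = −0.5·ln(0.473685) − 0.25·ln(0.789474) = −0.5·(-0.747213) − 0.25·(-0.236388) = 0.4327.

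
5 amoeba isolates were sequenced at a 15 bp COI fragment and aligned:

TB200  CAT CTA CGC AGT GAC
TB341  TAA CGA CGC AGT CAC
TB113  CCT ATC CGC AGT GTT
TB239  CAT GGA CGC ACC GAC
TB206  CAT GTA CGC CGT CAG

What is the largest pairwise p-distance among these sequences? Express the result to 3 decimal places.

0.600

Pairwise Hamming distances:
  TB200 vs TB341: 4
  TB200 vs TB113: 5
  TB200 vs TB239: 4
  TB200 vs TB206: 4
  TB341 vs TB113: 9
  TB341 vs TB239: 6
  TB341 vs TB206: 6
  TB113 vs TB239: 8
  TB113 vs TB206: 7
  TB239 vs TB206: 6
The largest is 9 mismatches, between TB341 and TB113; p = 9/15 = 0.600.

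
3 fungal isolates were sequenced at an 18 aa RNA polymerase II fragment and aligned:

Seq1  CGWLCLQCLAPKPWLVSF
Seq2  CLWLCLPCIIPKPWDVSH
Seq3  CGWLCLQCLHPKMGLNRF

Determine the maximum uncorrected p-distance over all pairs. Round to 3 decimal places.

Pairwise Hamming distances:
  Seq1 vs Seq2: 6
  Seq1 vs Seq3: 5
  Seq2 vs Seq3: 10
The largest is 10 mismatches, between Seq2 and Seq3; p = 10/18 = 0.556.

0.556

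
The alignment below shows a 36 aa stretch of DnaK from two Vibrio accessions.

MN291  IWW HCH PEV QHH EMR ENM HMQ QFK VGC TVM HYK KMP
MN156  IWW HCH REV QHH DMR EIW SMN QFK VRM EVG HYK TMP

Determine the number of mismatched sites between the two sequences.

Mismatches occur at site 7 (P→R), site 13 (E→D), site 17 (N→I), site 18 (M→W), site 19 (H→S), site 21 (Q→N), site 26 (G→R), site 27 (C→M), site 28 (T→E), site 30 (M→G), site 34 (K→T).
That gives 11 mismatches out of 36 aligned sites, so the Hamming distance is 11.

11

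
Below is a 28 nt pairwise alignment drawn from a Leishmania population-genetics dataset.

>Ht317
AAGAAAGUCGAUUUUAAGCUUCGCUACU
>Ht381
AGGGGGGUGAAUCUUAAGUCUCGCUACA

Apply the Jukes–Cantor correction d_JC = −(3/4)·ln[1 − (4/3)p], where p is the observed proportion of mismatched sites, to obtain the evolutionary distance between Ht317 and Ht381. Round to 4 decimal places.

0.4850

Differing sites — 2:A/G; 4:A/G; 5:A/G; 6:A/G; 9:C/G; 10:G/A; 13:U/C; 19:C/U; 20:U/C; 28:U/A.
p = 10/28 = 0.357143.
d = −0.75 · ln(1 − (4/3)·0.357143) = −0.75 · ln(0.523809) = −0.75 · (-0.646628) = 0.4850.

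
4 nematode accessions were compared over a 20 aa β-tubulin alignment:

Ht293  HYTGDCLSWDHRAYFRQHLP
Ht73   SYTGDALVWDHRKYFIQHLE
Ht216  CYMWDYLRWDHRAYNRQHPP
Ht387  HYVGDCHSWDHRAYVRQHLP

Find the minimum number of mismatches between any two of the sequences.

Pairwise Hamming distances:
  Ht293 vs Ht73: 6
  Ht293 vs Ht216: 7
  Ht293 vs Ht387: 3
  Ht73 vs Ht216: 10
  Ht73 vs Ht387: 9
  Ht216 vs Ht387: 8
The smallest is 3, between Ht293 and Ht387.

3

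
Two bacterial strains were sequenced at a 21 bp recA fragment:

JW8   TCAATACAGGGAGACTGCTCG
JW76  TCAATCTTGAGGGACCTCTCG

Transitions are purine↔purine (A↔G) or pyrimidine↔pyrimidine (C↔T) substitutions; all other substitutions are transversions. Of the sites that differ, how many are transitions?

4

Differing sites — 6:A/C (Tv); 7:C/T (Ti); 8:A/T (Tv); 10:G/A (Ti); 12:A/G (Ti); 16:T/C (Ti); 17:G/T (Tv).
Of the 7 differences, 4 transitions and 3 transversions, so the answer is 4.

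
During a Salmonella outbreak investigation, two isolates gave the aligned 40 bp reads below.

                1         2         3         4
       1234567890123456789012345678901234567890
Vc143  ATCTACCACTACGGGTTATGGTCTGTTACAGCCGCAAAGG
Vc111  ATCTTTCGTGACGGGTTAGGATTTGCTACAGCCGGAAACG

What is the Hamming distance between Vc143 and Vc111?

Differing sites — 5:A/T; 6:C/T; 8:A/G; 9:C/T; 10:T/G; 19:T/G; 21:G/A; 23:C/T; 26:T/C; 35:C/G; 39:G/C.
That gives 11 mismatches out of 40 aligned sites, so the Hamming distance is 11.

11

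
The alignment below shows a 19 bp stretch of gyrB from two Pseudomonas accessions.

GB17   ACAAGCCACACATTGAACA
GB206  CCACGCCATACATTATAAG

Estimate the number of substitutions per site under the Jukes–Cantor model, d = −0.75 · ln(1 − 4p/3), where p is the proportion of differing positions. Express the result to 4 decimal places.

0.5068

Differing sites — 1:A/C; 4:A/C; 9:C/T; 15:G/A; 16:A/T; 18:C/A; 19:A/G.
p = 7/19 = 0.368421.
d = −0.75 · ln(1 − (4/3)·0.368421) = −0.75 · ln(0.508772) = −0.75 · (-0.675755) = 0.5068.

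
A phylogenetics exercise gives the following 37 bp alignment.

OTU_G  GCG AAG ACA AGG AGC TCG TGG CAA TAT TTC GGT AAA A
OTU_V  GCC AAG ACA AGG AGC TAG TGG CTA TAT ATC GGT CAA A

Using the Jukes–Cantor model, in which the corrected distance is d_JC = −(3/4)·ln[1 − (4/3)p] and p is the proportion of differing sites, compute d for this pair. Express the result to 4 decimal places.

The sequences differ at positions 3 (G/C), 17 (C/A), 23 (A/T), 28 (T/A), 34 (A/C).
p = 5/37 = 0.135135.
d = −0.75 · ln(1 − (4/3)·0.135135) = −0.75 · ln(0.819820) = −0.75 · (-0.198670) = 0.1490.

0.1490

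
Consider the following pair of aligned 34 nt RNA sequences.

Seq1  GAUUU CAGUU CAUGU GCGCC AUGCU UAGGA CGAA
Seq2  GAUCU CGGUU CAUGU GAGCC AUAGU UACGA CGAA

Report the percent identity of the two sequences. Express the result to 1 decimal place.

82.4%

Differing sites — 4:U/C; 7:A/G; 17:C/A; 23:G/A; 24:C/G; 28:G/C.
28 of the 34 sites match, so the percent identity is 28/34 × 100 = 82.4%.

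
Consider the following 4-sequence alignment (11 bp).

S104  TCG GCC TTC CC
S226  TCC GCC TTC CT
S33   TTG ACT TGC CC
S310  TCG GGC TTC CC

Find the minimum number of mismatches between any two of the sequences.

1

Pairwise Hamming distances:
  S104 vs S226: 2
  S104 vs S33: 4
  S104 vs S310: 1
  S226 vs S33: 6
  S226 vs S310: 3
  S33 vs S310: 5
The smallest is 1, between S104 and S310.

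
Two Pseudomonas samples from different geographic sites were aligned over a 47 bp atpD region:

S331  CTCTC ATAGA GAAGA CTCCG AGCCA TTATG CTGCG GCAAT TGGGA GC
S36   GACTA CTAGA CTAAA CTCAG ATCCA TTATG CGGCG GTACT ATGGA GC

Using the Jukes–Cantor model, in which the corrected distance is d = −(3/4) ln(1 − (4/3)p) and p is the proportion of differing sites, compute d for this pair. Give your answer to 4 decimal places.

0.3796

The sequences differ at positions 1 (C/G), 2 (T/A), 5 (C/A), 6 (A/C), 11 (G/C), 12 (A/T), 14 (G/A), 19 (C/A), 22 (G/T), 32 (T/G), 37 (C/T), 39 (A/C), 41 (T/A), 42 (G/T).
p = 14/47 = 0.297872.
d = −0.75 · ln(1 − (4/3)·0.297872) = −0.75 · ln(0.602837) = −0.75 · (-0.506108) = 0.3796.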